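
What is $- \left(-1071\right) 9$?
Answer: $9639$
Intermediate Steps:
$- \left(-1071\right) 9 = \left(-1\right) \left(-9639\right) = 9639$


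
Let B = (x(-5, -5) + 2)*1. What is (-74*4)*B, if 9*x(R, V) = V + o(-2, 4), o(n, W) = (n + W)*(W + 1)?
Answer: -6808/9 ≈ -756.44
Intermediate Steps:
o(n, W) = (1 + W)*(W + n) (o(n, W) = (W + n)*(1 + W) = (1 + W)*(W + n))
x(R, V) = 10/9 + V/9 (x(R, V) = (V + (4 - 2 + 4² + 4*(-2)))/9 = (V + (4 - 2 + 16 - 8))/9 = (V + 10)/9 = (10 + V)/9 = 10/9 + V/9)
B = 23/9 (B = ((10/9 + (⅑)*(-5)) + 2)*1 = ((10/9 - 5/9) + 2)*1 = (5/9 + 2)*1 = (23/9)*1 = 23/9 ≈ 2.5556)
(-74*4)*B = -74*4*(23/9) = -296*23/9 = -6808/9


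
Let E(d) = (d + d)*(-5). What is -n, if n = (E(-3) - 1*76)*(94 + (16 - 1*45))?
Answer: 2990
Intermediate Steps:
E(d) = -10*d (E(d) = (2*d)*(-5) = -10*d)
n = -2990 (n = (-10*(-3) - 1*76)*(94 + (16 - 1*45)) = (30 - 76)*(94 + (16 - 45)) = -46*(94 - 29) = -46*65 = -2990)
-n = -1*(-2990) = 2990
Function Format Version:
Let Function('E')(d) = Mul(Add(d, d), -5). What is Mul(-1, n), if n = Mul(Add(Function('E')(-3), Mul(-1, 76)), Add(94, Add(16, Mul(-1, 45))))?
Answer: 2990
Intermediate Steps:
Function('E')(d) = Mul(-10, d) (Function('E')(d) = Mul(Mul(2, d), -5) = Mul(-10, d))
n = -2990 (n = Mul(Add(Mul(-10, -3), Mul(-1, 76)), Add(94, Add(16, Mul(-1, 45)))) = Mul(Add(30, -76), Add(94, Add(16, -45))) = Mul(-46, Add(94, -29)) = Mul(-46, 65) = -2990)
Mul(-1, n) = Mul(-1, -2990) = 2990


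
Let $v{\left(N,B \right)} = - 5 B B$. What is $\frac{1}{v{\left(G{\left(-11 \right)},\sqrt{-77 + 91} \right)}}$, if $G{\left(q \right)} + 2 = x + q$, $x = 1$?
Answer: $- \frac{1}{70} \approx -0.014286$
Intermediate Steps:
$G{\left(q \right)} = -1 + q$ ($G{\left(q \right)} = -2 + \left(1 + q\right) = -1 + q$)
$v{\left(N,B \right)} = - 5 B^{2}$
$\frac{1}{v{\left(G{\left(-11 \right)},\sqrt{-77 + 91} \right)}} = \frac{1}{\left(-5\right) \left(\sqrt{-77 + 91}\right)^{2}} = \frac{1}{\left(-5\right) \left(\sqrt{14}\right)^{2}} = \frac{1}{\left(-5\right) 14} = \frac{1}{-70} = - \frac{1}{70}$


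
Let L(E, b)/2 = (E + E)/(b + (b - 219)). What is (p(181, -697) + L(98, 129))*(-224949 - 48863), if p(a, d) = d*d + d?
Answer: -5180457325120/39 ≈ -1.3283e+11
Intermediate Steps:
p(a, d) = d + d² (p(a, d) = d² + d = d + d²)
L(E, b) = 4*E/(-219 + 2*b) (L(E, b) = 2*((E + E)/(b + (b - 219))) = 2*((2*E)/(b + (-219 + b))) = 2*((2*E)/(-219 + 2*b)) = 2*(2*E/(-219 + 2*b)) = 4*E/(-219 + 2*b))
(p(181, -697) + L(98, 129))*(-224949 - 48863) = (-697*(1 - 697) + 4*98/(-219 + 2*129))*(-224949 - 48863) = (-697*(-696) + 4*98/(-219 + 258))*(-273812) = (485112 + 4*98/39)*(-273812) = (485112 + 4*98*(1/39))*(-273812) = (485112 + 392/39)*(-273812) = (18919760/39)*(-273812) = -5180457325120/39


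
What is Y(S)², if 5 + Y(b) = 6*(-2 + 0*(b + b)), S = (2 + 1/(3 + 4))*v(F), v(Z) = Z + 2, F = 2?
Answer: 289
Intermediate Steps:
v(Z) = 2 + Z
S = 60/7 (S = (2 + 1/(3 + 4))*(2 + 2) = (2 + 1/7)*4 = (2 + ⅐)*4 = (15/7)*4 = 60/7 ≈ 8.5714)
Y(b) = -17 (Y(b) = -5 + 6*(-2 + 0*(b + b)) = -5 + 6*(-2 + 0*(2*b)) = -5 + 6*(-2 + 0) = -5 + 6*(-2) = -5 - 12 = -17)
Y(S)² = (-17)² = 289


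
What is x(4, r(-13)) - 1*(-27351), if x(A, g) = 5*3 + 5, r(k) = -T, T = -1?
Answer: 27371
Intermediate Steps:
r(k) = 1 (r(k) = -1*(-1) = 1)
x(A, g) = 20 (x(A, g) = 15 + 5 = 20)
x(4, r(-13)) - 1*(-27351) = 20 - 1*(-27351) = 20 + 27351 = 27371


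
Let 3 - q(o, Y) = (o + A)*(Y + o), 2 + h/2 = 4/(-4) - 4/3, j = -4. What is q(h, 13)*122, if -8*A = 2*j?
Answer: 39772/9 ≈ 4419.1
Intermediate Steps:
A = 1 (A = -(-4)/4 = -1/8*(-8) = 1)
h = -26/3 (h = -4 + 2*(4/(-4) - 4/3) = -4 + 2*(4*(-1/4) - 4*1/3) = -4 + 2*(-1 - 4/3) = -4 + 2*(-7/3) = -4 - 14/3 = -26/3 ≈ -8.6667)
q(o, Y) = 3 - (1 + o)*(Y + o) (q(o, Y) = 3 - (o + 1)*(Y + o) = 3 - (1 + o)*(Y + o))
q(h, 13)*122 = (3 - 1*13 - 1*(-26/3) - (-26/3)**2 - 1*13*(-26/3))*122 = (3 - 13 + 26/3 - 1*676/9 + 338/3)*122 = (3 - 13 + 26/3 - 676/9 + 338/3)*122 = (326/9)*122 = 39772/9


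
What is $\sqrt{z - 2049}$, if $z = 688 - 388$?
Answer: $i \sqrt{1749} \approx 41.821 i$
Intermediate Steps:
$z = 300$
$\sqrt{z - 2049} = \sqrt{300 - 2049} = \sqrt{-1749} = i \sqrt{1749}$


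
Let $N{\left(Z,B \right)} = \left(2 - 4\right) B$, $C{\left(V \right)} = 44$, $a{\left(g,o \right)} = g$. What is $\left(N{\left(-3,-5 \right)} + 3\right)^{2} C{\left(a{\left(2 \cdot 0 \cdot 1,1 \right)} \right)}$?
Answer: $7436$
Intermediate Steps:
$N{\left(Z,B \right)} = - 2 B$
$\left(N{\left(-3,-5 \right)} + 3\right)^{2} C{\left(a{\left(2 \cdot 0 \cdot 1,1 \right)} \right)} = \left(\left(-2\right) \left(-5\right) + 3\right)^{2} \cdot 44 = \left(10 + 3\right)^{2} \cdot 44 = 13^{2} \cdot 44 = 169 \cdot 44 = 7436$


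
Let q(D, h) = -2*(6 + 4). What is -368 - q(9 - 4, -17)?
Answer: -348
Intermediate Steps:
q(D, h) = -20 (q(D, h) = -2*10 = -20)
-368 - q(9 - 4, -17) = -368 - 1*(-20) = -368 + 20 = -348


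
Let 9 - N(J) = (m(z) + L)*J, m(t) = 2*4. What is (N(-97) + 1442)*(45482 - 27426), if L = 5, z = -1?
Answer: 48967872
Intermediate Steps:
m(t) = 8
N(J) = 9 - 13*J (N(J) = 9 - (8 + 5)*J = 9 - 13*J)
(N(-97) + 1442)*(45482 - 27426) = ((9 - 13*(-97)) + 1442)*(45482 - 27426) = ((9 + 1261) + 1442)*18056 = (1270 + 1442)*18056 = 2712*18056 = 48967872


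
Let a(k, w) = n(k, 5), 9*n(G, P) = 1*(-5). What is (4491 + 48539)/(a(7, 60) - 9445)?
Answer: -47727/8501 ≈ -5.6143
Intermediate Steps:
n(G, P) = -5/9 (n(G, P) = (1*(-5))/9 = (⅑)*(-5) = -5/9)
a(k, w) = -5/9
(4491 + 48539)/(a(7, 60) - 9445) = (4491 + 48539)/(-5/9 - 9445) = 53030/(-85010/9) = 53030*(-9/85010) = -47727/8501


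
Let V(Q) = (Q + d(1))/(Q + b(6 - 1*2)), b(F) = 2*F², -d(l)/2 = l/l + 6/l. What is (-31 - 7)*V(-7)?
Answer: 798/25 ≈ 31.920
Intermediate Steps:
d(l) = -2 - 12/l (d(l) = -2*(l/l + 6/l) = -2*(1 + 6/l) = -2 - 12/l)
V(Q) = (-14 + Q)/(32 + Q) (V(Q) = (Q + (-2 - 12/1))/(Q + 2*(6 - 1*2)²) = (Q + (-2 - 12*1))/(Q + 2*(6 - 2)²) = (Q + (-2 - 12))/(Q + 2*4²) = (Q - 14)/(Q + 2*16) = (-14 + Q)/(Q + 32) = (-14 + Q)/(32 + Q))
(-31 - 7)*V(-7) = (-31 - 7)*((-14 - 7)/(32 - 7)) = -38*(-21)/25 = -38*(-21/25) = 798/25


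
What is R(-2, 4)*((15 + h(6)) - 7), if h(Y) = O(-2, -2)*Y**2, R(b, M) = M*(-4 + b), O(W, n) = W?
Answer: 1536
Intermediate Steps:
h(Y) = -2*Y**2
R(-2, 4)*((15 + h(6)) - 7) = (4*(-4 - 2))*((15 - 2*6**2) - 7) = (4*(-6))*((15 - 2*36) - 7) = -24*((15 - 72) - 7) = -24*(-57 - 7) = -24*(-64) = 1536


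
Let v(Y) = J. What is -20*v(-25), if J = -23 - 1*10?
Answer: 660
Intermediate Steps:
J = -33 (J = -23 - 10 = -33)
v(Y) = -33
-20*v(-25) = -20*(-33) = 660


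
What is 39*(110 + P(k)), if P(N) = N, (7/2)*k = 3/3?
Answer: 30108/7 ≈ 4301.1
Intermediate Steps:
k = 2/7 (k = 2*(3/3)/7 = 2*(3*(1/3))/7 = (2/7)*1 = 2/7 ≈ 0.28571)
39*(110 + P(k)) = 39*(110 + 2/7) = 39*(772/7) = 30108/7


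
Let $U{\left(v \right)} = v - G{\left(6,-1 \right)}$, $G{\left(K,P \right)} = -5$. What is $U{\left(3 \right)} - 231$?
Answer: $-223$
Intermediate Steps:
$U{\left(v \right)} = 5 + v$ ($U{\left(v \right)} = v - -5 = v + 5 = 5 + v$)
$U{\left(3 \right)} - 231 = \left(5 + 3\right) - 231 = 8 - 231 = -223$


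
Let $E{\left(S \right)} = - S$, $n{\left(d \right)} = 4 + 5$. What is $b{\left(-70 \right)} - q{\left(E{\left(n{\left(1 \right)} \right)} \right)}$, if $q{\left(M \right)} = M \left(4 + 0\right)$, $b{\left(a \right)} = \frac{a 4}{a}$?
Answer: $40$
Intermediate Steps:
$n{\left(d \right)} = 9$
$b{\left(a \right)} = 4$ ($b{\left(a \right)} = \frac{4 a}{a} = 4$)
$q{\left(M \right)} = 4 M$ ($q{\left(M \right)} = M 4 = 4 M$)
$b{\left(-70 \right)} - q{\left(E{\left(n{\left(1 \right)} \right)} \right)} = 4 - 4 \left(\left(-1\right) 9\right) = 4 - 4 \left(-9\right) = 4 - -36 = 4 + 36 = 40$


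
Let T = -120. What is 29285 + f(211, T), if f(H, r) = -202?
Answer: 29083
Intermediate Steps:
29285 + f(211, T) = 29285 - 202 = 29083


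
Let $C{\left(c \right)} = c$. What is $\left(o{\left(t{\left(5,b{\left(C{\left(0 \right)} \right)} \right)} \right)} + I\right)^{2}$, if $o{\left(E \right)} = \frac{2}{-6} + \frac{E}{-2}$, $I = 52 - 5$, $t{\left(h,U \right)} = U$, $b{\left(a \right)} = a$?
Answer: $\frac{19600}{9} \approx 2177.8$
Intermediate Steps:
$I = 47$ ($I = 52 - 5 = 47$)
$o{\left(E \right)} = - \frac{1}{3} - \frac{E}{2}$ ($o{\left(E \right)} = 2 \left(- \frac{1}{6}\right) + E \left(- \frac{1}{2}\right) = - \frac{1}{3} - \frac{E}{2}$)
$\left(o{\left(t{\left(5,b{\left(C{\left(0 \right)} \right)} \right)} \right)} + I\right)^{2} = \left(\left(- \frac{1}{3} - 0\right) + 47\right)^{2} = \left(\left(- \frac{1}{3} + 0\right) + 47\right)^{2} = \left(- \frac{1}{3} + 47\right)^{2} = \left(\frac{140}{3}\right)^{2} = \frac{19600}{9}$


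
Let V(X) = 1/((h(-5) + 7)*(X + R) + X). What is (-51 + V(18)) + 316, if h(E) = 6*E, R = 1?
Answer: 111034/419 ≈ 265.00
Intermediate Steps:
V(X) = 1/(-23 - 22*X) (V(X) = 1/((6*(-5) + 7)*(X + 1) + X) = 1/((-30 + 7)*(1 + X) + X) = 1/(-23*(1 + X) + X) = 1/((-23 - 23*X) + X) = 1/(-23 - 22*X))
(-51 + V(18)) + 316 = (-51 - 1/(23 + 22*18)) + 316 = (-51 - 1/(23 + 396)) + 316 = (-51 - 1/419) + 316 = -21370/419 + 316 = 111034/419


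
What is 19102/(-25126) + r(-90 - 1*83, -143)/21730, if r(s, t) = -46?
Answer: -104060564/136496995 ≈ -0.76237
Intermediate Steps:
19102/(-25126) + r(-90 - 1*83, -143)/21730 = 19102/(-25126) - 46/21730 = 19102*(-1/25126) - 46*1/21730 = -9551/12563 - 23/10865 = -104060564/136496995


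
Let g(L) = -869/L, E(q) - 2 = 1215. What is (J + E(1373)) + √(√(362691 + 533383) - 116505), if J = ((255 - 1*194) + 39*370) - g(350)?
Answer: 5498669/350 + √(-116505 + √896074) ≈ 15710.0 + 339.94*I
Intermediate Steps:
E(q) = 1217 (E(q) = 2 + 1215 = 1217)
J = 5072719/350 (J = ((255 - 1*194) + 39*370) - (-869)/350 = ((255 - 194) + 14430) - (-869)/350 = (61 + 14430) - 1*(-869/350) = 14491 + 869/350 = 5072719/350 ≈ 14493.)
(J + E(1373)) + √(√(362691 + 533383) - 116505) = (5072719/350 + 1217) + √(√(362691 + 533383) - 116505) = 5498669/350 + √(√896074 - 116505) = 5498669/350 + √(-116505 + √896074)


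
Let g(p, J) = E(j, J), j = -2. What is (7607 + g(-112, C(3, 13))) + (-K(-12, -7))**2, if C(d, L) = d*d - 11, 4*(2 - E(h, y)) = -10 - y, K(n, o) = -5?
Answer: 7636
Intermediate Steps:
E(h, y) = 9/2 + y/4 (E(h, y) = 2 - (-10 - y)/4 = 2 + (5/2 + y/4) = 9/2 + y/4)
C(d, L) = -11 + d**2 (C(d, L) = d**2 - 11 = -11 + d**2)
g(p, J) = 9/2 + J/4
(7607 + g(-112, C(3, 13))) + (-K(-12, -7))**2 = (7607 + (9/2 + (-11 + 3**2)/4)) + (-1*(-5))**2 = (7607 + (9/2 + (-11 + 9)/4)) + 5**2 = (7607 + (9/2 + (1/4)*(-2))) + 25 = (7607 + (9/2 - 1/2)) + 25 = (7607 + 4) + 25 = 7611 + 25 = 7636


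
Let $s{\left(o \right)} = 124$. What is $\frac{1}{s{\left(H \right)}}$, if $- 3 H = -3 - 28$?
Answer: $\frac{1}{124} \approx 0.0080645$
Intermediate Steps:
$H = \frac{31}{3}$ ($H = - \frac{-3 - 28}{3} = \left(- \frac{1}{3}\right) \left(-31\right) = \frac{31}{3} \approx 10.333$)
$\frac{1}{s{\left(H \right)}} = \frac{1}{124}$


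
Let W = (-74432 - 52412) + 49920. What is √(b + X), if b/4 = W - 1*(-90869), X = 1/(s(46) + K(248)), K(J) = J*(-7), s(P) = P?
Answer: √942681990/130 ≈ 236.18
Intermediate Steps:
W = -76924 (W = -126844 + 49920 = -76924)
K(J) = -7*J
X = -1/1690 (X = 1/(46 - 7*248) = 1/(46 - 1736) = 1/(-1690) = -1/1690 ≈ -0.00059172)
b = 55780 (b = 4*(-76924 - 1*(-90869)) = 4*(-76924 + 90869) = 4*13945 = 55780)
√(b + X) = √(55780 - 1/1690) = √(94268199/1690) = √942681990/130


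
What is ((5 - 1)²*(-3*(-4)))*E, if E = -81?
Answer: -15552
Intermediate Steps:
((5 - 1)²*(-3*(-4)))*E = ((5 - 1)²*(-3*(-4)))*(-81) = (4²*12)*(-81) = (16*12)*(-81) = 192*(-81) = -15552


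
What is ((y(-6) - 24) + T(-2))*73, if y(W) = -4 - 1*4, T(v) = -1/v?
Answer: -4599/2 ≈ -2299.5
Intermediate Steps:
y(W) = -8 (y(W) = -4 - 4 = -8)
((y(-6) - 24) + T(-2))*73 = ((-8 - 24) - 1/(-2))*73 = (-32 - 1*(-½))*73 = (-32 + ½)*73 = -63/2*73 = -4599/2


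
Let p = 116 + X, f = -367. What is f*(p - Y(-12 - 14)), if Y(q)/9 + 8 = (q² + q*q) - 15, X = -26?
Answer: 4356657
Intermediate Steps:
p = 90 (p = 116 - 26 = 90)
Y(q) = -207 + 18*q² (Y(q) = -72 + 9*((q² + q*q) - 15) = -72 + 9*((q² + q²) - 15) = -72 + 9*(2*q² - 15) = -72 + 9*(-15 + 2*q²) = -72 + (-135 + 18*q²) = -207 + 18*q²)
f*(p - Y(-12 - 14)) = -367*(90 - (-207 + 18*(-12 - 14)²)) = -367*(90 - (-207 + 18*(-26)²)) = -367*(90 - (-207 + 18*676)) = -367*(90 - (-207 + 12168)) = -367*(90 - 1*11961) = -367*(90 - 11961) = -367*(-11871) = 4356657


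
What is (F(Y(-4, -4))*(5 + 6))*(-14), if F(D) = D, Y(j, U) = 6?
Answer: -924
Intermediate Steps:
(F(Y(-4, -4))*(5 + 6))*(-14) = (6*(5 + 6))*(-14) = (6*11)*(-14) = 66*(-14) = -924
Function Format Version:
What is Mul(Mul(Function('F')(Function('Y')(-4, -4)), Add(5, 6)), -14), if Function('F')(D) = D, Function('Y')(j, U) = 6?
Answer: -924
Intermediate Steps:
Mul(Mul(Function('F')(Function('Y')(-4, -4)), Add(5, 6)), -14) = Mul(Mul(6, Add(5, 6)), -14) = Mul(Mul(6, 11), -14) = Mul(66, -14) = -924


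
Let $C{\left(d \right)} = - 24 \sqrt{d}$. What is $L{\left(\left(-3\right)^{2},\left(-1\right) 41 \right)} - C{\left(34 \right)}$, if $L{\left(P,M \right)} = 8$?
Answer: $8 + 24 \sqrt{34} \approx 147.94$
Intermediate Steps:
$L{\left(\left(-3\right)^{2},\left(-1\right) 41 \right)} - C{\left(34 \right)} = 8 - - 24 \sqrt{34} = 8 + 24 \sqrt{34}$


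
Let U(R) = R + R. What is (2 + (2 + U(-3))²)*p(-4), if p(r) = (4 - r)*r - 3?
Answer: -630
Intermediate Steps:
U(R) = 2*R
p(r) = -3 + r*(4 - r) (p(r) = r*(4 - r) - 3 = -3 + r*(4 - r))
(2 + (2 + U(-3))²)*p(-4) = (2 + (2 + 2*(-3))²)*(-3 - 1*(-4)² + 4*(-4)) = (2 + (2 - 6)²)*(-3 - 1*16 - 16) = (2 + (-4)²)*(-3 - 16 - 16) = (2 + 16)*(-35) = 18*(-35) = -630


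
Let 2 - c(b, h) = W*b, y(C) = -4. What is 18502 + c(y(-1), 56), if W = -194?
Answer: 17728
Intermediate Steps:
c(b, h) = 2 + 194*b (c(b, h) = 2 - (-194)*b = 2 + 194*b)
18502 + c(y(-1), 56) = 18502 + (2 + 194*(-4)) = 18502 + (2 - 776) = 18502 - 774 = 17728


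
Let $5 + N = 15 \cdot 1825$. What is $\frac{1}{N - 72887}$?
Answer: $- \frac{1}{45517} \approx -2.197 \cdot 10^{-5}$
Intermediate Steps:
$N = 27370$ ($N = -5 + 15 \cdot 1825 = -5 + 27375 = 27370$)
$\frac{1}{N - 72887} = \frac{1}{27370 - 72887} = \frac{1}{-45517} = - \frac{1}{45517}$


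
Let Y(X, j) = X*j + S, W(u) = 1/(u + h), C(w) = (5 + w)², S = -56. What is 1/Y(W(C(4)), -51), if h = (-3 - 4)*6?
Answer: -13/745 ≈ -0.017450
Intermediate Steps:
h = -42 (h = -7*6 = -42)
W(u) = 1/(-42 + u) (W(u) = 1/(u - 42) = 1/(-42 + u))
Y(X, j) = -56 + X*j (Y(X, j) = X*j - 56 = -56 + X*j)
1/Y(W(C(4)), -51) = 1/(-56 - 51/(-42 + (5 + 4)²)) = 1/(-56 - 51/(-42 + 9²)) = 1/(-56 - 51/(-42 + 81)) = 1/(-56 - 51/39) = 1/(-56 + (1/39)*(-51)) = 1/(-56 - 17/13) = 1/(-745/13) = -13/745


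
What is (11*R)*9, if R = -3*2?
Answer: -594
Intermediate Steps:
R = -6
(11*R)*9 = (11*(-6))*9 = -66*9 = -594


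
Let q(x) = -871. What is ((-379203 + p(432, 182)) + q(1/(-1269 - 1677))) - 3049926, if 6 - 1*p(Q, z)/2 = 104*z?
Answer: -3467844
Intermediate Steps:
p(Q, z) = 12 - 208*z
((-379203 + p(432, 182)) + q(1/(-1269 - 1677))) - 3049926 = ((-379203 + (12 - 208*182)) - 871) - 3049926 = ((-379203 + (12 - 37856)) - 871) - 3049926 = ((-379203 - 37844) - 871) - 3049926 = (-417047 - 871) - 3049926 = -417918 - 3049926 = -3467844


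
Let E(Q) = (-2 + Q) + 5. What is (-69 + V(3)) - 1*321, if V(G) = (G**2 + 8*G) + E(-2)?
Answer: -356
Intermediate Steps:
E(Q) = 3 + Q
V(G) = 1 + G**2 + 8*G (V(G) = (G**2 + 8*G) + (3 - 2) = (G**2 + 8*G) + 1 = 1 + G**2 + 8*G)
(-69 + V(3)) - 1*321 = (-69 + (1 + 3**2 + 8*3)) - 1*321 = (-69 + (1 + 9 + 24)) - 321 = (-69 + 34) - 321 = -35 - 321 = -356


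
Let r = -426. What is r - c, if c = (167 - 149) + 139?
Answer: -583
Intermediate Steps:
c = 157 (c = 18 + 139 = 157)
r - c = -426 - 1*157 = -426 - 157 = -583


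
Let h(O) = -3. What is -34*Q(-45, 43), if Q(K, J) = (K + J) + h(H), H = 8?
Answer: 170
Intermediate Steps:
Q(K, J) = -3 + J + K (Q(K, J) = (K + J) - 3 = (J + K) - 3 = -3 + J + K)
-34*Q(-45, 43) = -34*(-3 + 43 - 45) = -34*(-5) = 170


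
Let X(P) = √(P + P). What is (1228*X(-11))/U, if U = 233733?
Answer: 1228*I*√22/233733 ≈ 0.024643*I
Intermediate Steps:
X(P) = √2*√P (X(P) = √(2*P) = √2*√P)
(1228*X(-11))/U = (1228*(√2*√(-11)))/233733 = (1228*(√2*(I*√11)))*(1/233733) = (1228*(I*√22))*(1/233733) = (1228*I*√22)*(1/233733) = 1228*I*√22/233733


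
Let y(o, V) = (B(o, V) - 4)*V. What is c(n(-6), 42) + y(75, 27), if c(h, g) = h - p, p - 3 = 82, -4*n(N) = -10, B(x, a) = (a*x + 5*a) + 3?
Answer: 116421/2 ≈ 58211.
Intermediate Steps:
B(x, a) = 3 + 5*a + a*x (B(x, a) = (5*a + a*x) + 3 = 3 + 5*a + a*x)
n(N) = 5/2 (n(N) = -¼*(-10) = 5/2)
p = 85 (p = 3 + 82 = 85)
c(h, g) = -85 + h (c(h, g) = h - 1*85 = h - 85 = -85 + h)
y(o, V) = V*(-1 + 5*V + V*o) (y(o, V) = ((3 + 5*V + V*o) - 4)*V = (-1 + 5*V + V*o)*V = V*(-1 + 5*V + V*o))
c(n(-6), 42) + y(75, 27) = (-85 + 5/2) + 27*(-1 + 5*27 + 27*75) = -165/2 + 27*(-1 + 135 + 2025) = -165/2 + 27*2159 = -165/2 + 58293 = 116421/2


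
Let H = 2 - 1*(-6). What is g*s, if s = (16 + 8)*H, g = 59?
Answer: 11328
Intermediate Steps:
H = 8 (H = 2 + 6 = 8)
s = 192 (s = (16 + 8)*8 = 24*8 = 192)
g*s = 59*192 = 11328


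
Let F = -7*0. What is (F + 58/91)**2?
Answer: 3364/8281 ≈ 0.40623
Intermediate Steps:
F = 0
(F + 58/91)**2 = (0 + 58/91)**2 = (58/91)**2 = 3364/8281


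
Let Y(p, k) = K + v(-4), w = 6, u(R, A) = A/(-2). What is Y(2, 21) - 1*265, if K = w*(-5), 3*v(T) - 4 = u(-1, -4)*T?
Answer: -889/3 ≈ -296.33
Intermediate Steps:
u(R, A) = -A/2 (u(R, A) = A*(-1/2) = -A/2)
v(T) = 4/3 + 2*T/3 (v(T) = 4/3 + ((-1/2*(-4))*T)/3 = 4/3 + (2*T)/3 = 4/3 + 2*T/3)
K = -30 (K = 6*(-5) = -30)
Y(p, k) = -94/3 (Y(p, k) = -30 + (4/3 + (2/3)*(-4)) = -30 + (4/3 - 8/3) = -30 - 4/3 = -94/3)
Y(2, 21) - 1*265 = -94/3 - 1*265 = -94/3 - 265 = -889/3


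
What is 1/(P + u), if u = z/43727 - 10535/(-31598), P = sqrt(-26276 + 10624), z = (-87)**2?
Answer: 19733551835640478/609816866487117181169 - 77920632681615368*I*sqrt(3913)/609816866487117181169 ≈ 3.236e-5 - 0.007993*I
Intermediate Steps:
z = 7569
P = 2*I*sqrt(3913) (P = sqrt(-15652) = 2*I*sqrt(3913) ≈ 125.11*I)
u = 99975601/197383678 (u = 7569/43727 - 10535/(-31598) = 7569*(1/43727) - 10535*(-1/31598) = 7569/43727 + 1505/4514 = 99975601/197383678 ≈ 0.50650)
1/(P + u) = 1/(2*I*sqrt(3913) + 99975601/197383678) = 1/(99975601/197383678 + 2*I*sqrt(3913))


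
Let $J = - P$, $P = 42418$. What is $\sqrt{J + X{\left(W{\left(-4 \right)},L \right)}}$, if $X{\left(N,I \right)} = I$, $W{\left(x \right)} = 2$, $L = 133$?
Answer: $i \sqrt{42285} \approx 205.63 i$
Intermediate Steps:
$J = -42418$ ($J = \left(-1\right) 42418 = -42418$)
$\sqrt{J + X{\left(W{\left(-4 \right)},L \right)}} = \sqrt{-42418 + 133} = \sqrt{-42285} = i \sqrt{42285}$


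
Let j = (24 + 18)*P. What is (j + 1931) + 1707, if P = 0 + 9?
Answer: 4016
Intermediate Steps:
P = 9
j = 378 (j = (24 + 18)*9 = 42*9 = 378)
(j + 1931) + 1707 = (378 + 1931) + 1707 = 2309 + 1707 = 4016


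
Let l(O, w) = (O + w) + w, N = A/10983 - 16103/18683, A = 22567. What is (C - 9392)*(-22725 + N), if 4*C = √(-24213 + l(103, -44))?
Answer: 6256172816211728/29313627 - 666117207859*I*√24198/117254508 ≈ 2.1342e+8 - 8.8371e+5*I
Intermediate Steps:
N = 34965716/29313627 (N = 22567/10983 - 16103/18683 = 34965716/29313627 ≈ 1.1928)
l(O, w) = O + 2*w
C = I*√24198/4 (C = √(-24213 + (103 + 2*(-44)))/4 = √(-24213 + (103 - 88))/4 = √(-24213 + 15)/4 = √(-24198)/4 = (I*√24198)/4 = I*√24198/4 ≈ 38.889*I)
(C - 9392)*(-22725 + N) = (I*√24198/4 - 9392)*(-22725 + 34965716/29313627) = (-9392 + I*√24198/4)*(-666117207859/29313627) = 6256172816211728/29313627 - 666117207859*I*√24198/117254508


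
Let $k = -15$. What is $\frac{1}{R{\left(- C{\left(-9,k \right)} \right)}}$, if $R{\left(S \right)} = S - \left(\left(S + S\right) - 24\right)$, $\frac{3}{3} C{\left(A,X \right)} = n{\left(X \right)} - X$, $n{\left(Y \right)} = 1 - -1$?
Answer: $\frac{1}{41} \approx 0.02439$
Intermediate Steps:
$n{\left(Y \right)} = 2$ ($n{\left(Y \right)} = 1 + 1 = 2$)
$C{\left(A,X \right)} = 2 - X$
$R{\left(S \right)} = 24 - S$ ($R{\left(S \right)} = S - \left(2 S - 24\right) = S - \left(-24 + 2 S\right) = 24 - S$)
$\frac{1}{R{\left(- C{\left(-9,k \right)} \right)}} = \frac{1}{24 - - (2 - -15)} = \frac{1}{24 - - (2 + 15)} = \frac{1}{24 - \left(-1\right) 17} = \frac{1}{24 - -17} = \frac{1}{24 + 17} = \frac{1}{41}$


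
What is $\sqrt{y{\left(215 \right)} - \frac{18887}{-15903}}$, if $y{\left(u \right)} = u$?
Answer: $\frac{4 \sqrt{379687659}}{5301} \approx 14.703$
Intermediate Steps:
$\sqrt{y{\left(215 \right)} - \frac{18887}{-15903}} = \sqrt{215 - \frac{18887}{-15903}} = \sqrt{215 - - \frac{18887}{15903}} = \sqrt{215 + \frac{18887}{15903}} = \sqrt{\frac{3438032}{15903}} = \frac{4 \sqrt{379687659}}{5301}$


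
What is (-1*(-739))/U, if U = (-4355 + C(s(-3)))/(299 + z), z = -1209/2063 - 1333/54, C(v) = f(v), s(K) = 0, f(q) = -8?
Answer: -22535016487/486046926 ≈ -46.364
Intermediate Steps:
C(v) = -8
z = -2815265/111402 (z = -1209*1/2063 - 1333*1/54 = -1209/2063 - 1333/54 = -2815265/111402 ≈ -25.271)
U = -486046926/30493933 (U = (-4355 - 8)/(299 - 2815265/111402) = -4363/30493933/111402 = -4363*111402/30493933 = -486046926/30493933 ≈ -15.939)
(-1*(-739))/U = (-1*(-739))/(-486046926/30493933) = 739*(-30493933/486046926) = -22535016487/486046926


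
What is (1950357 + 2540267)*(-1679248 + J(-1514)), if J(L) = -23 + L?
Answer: -7547773459840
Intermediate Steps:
(1950357 + 2540267)*(-1679248 + J(-1514)) = (1950357 + 2540267)*(-1679248 + (-23 - 1514)) = 4490624*(-1679248 - 1537) = 4490624*(-1680785) = -7547773459840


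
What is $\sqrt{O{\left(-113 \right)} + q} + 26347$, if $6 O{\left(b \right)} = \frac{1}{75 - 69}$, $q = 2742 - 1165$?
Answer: $26347 + \frac{\sqrt{56773}}{6} \approx 26387.0$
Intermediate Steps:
$q = 1577$
$O{\left(b \right)} = \frac{1}{36}$ ($O{\left(b \right)} = \frac{1}{6 \left(75 - 69\right)} = \frac{1}{6 \cdot 6} = \frac{1}{6} \cdot \frac{1}{6} = \frac{1}{36}$)
$\sqrt{O{\left(-113 \right)} + q} + 26347 = \sqrt{\frac{1}{36} + 1577} + 26347 = \sqrt{\frac{56773}{36}} + 26347 = \frac{\sqrt{56773}}{6} + 26347 = 26347 + \frac{\sqrt{56773}}{6}$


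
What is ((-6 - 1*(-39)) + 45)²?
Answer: 6084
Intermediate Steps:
((-6 - 1*(-39)) + 45)² = ((-6 + 39) + 45)² = (33 + 45)² = 78² = 6084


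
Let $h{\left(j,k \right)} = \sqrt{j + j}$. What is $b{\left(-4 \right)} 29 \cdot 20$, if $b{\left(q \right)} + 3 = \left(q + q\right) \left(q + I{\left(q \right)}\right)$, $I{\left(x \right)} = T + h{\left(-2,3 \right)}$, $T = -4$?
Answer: $35380 - 9280 i \approx 35380.0 - 9280.0 i$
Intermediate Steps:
$h{\left(j,k \right)} = \sqrt{2} \sqrt{j}$ ($h{\left(j,k \right)} = \sqrt{2 j} = \sqrt{2} \sqrt{j}$)
$I{\left(x \right)} = -4 + 2 i$ ($I{\left(x \right)} = -4 + \sqrt{2} \sqrt{-2} = -4 + \sqrt{2} i \sqrt{2} = -4 + 2 i$)
$b{\left(q \right)} = -3 + 2 q \left(-4 + q + 2 i\right)$ ($b{\left(q \right)} = -3 + \left(q + q\right) \left(q - \left(4 - 2 i\right)\right) = -3 + 2 q \left(-4 + q + 2 i\right)$)
$b{\left(-4 \right)} 29 \cdot 20 = \left(-3 + 2 \left(-4\right)^{2} - - 16 \left(2 - i\right)\right) 29 \cdot 20 = \left(-3 + 2 \cdot 16 + \left(32 - 16 i\right)\right) 29 \cdot 20 = \left(-3 + 32 + \left(32 - 16 i\right)\right) 29 \cdot 20 = \left(61 - 16 i\right) 29 \cdot 20 = \left(1769 - 464 i\right) 20 = 35380 - 9280 i$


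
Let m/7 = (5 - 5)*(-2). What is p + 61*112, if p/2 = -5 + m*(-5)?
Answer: 6822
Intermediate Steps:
m = 0 (m = 7*((5 - 5)*(-2)) = 7*(0*(-2)) = 7*0 = 0)
p = -10 (p = 2*(-5 + 0*(-5)) = 2*(-5 + 0) = 2*(-5) = -10)
p + 61*112 = -10 + 61*112 = -10 + 6832 = 6822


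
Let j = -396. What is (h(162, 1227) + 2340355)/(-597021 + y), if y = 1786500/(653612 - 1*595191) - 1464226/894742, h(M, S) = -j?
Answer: -61177543218694441/15602901526594084 ≈ -3.9209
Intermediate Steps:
h(M, S) = 396 (h(M, S) = -1*(-396) = 396)
y = 756457517927/26135861191 (y = 1786500/(653612 - 595191) - 1464226*1/894742 = 1786500/58421 - 732113/447371 = 756457517927/26135861191 ≈ 28.943)
(h(162, 1227) + 2340355)/(-597021 + y) = (396 + 2340355)/(-597021 + 756457517927/26135861191) = 2340751/(-15602901526594084/26135861191) = 2340751*(-26135861191/15602901526594084) = -61177543218694441/15602901526594084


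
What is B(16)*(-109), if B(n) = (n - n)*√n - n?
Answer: 1744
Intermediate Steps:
B(n) = -n (B(n) = 0*√n - n = 0 - n = -n)
B(16)*(-109) = -1*16*(-109) = -16*(-109) = 1744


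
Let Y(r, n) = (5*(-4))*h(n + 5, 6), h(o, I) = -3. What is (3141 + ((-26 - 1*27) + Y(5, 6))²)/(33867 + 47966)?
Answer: 3190/81833 ≈ 0.038982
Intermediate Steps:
Y(r, n) = 60 (Y(r, n) = (5*(-4))*(-3) = -20*(-3) = 60)
(3141 + ((-26 - 1*27) + Y(5, 6))²)/(33867 + 47966) = (3141 + ((-26 - 1*27) + 60)²)/(33867 + 47966) = (3141 + ((-26 - 27) + 60)²)/81833 = (3141 + (-53 + 60)²)*(1/81833) = (3141 + 7²)*(1/81833) = (3141 + 49)*(1/81833) = 3190*(1/81833) = 3190/81833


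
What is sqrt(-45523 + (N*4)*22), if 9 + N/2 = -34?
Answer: 3*I*sqrt(5899) ≈ 230.41*I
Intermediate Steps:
N = -86 (N = -18 + 2*(-34) = -18 - 68 = -86)
sqrt(-45523 + (N*4)*22) = sqrt(-45523 - 86*4*22) = sqrt(-45523 - 344*22) = sqrt(-45523 - 7568) = sqrt(-53091) = 3*I*sqrt(5899)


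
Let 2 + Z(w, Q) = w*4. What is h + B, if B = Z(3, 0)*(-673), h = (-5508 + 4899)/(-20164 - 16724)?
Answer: -2853513/424 ≈ -6730.0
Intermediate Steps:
Z(w, Q) = -2 + 4*w (Z(w, Q) = -2 + w*4 = -2 + 4*w)
h = 7/424 (h = -609/(-36888) = -609*(-1/36888) = 7/424 ≈ 0.016509)
B = -6730 (B = (-2 + 4*3)*(-673) = (-2 + 12)*(-673) = 10*(-673) = -6730)
h + B = 7/424 - 6730 = -2853513/424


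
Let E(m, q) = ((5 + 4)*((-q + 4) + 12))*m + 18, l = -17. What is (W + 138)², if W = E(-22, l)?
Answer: 40678884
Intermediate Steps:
E(m, q) = 18 + m*(144 - 9*q) (E(m, q) = (9*((4 - q) + 12))*m + 18 = (9*(16 - q))*m + 18 = (144 - 9*q)*m + 18 = m*(144 - 9*q) + 18 = 18 + m*(144 - 9*q))
W = -6516 (W = 18 + 144*(-22) - 9*(-22)*(-17) = 18 - 3168 - 3366 = -6516)
(W + 138)² = (-6516 + 138)² = (-6378)² = 40678884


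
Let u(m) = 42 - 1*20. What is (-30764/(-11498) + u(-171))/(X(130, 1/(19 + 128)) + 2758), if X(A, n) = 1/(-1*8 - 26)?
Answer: 4823240/539089479 ≈ 0.0089470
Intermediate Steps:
u(m) = 22 (u(m) = 42 - 20 = 22)
X(A, n) = -1/34 (X(A, n) = 1/(-8 - 26) = 1/(-34) = -1/34)
(-30764/(-11498) + u(-171))/(X(130, 1/(19 + 128)) + 2758) = (-30764/(-11498) + 22)/(-1/34 + 2758) = (-30764*(-1/11498) + 22)/(93771/34) = (15382/5749 + 22)*(34/93771) = (141860/5749)*(34/93771) = 4823240/539089479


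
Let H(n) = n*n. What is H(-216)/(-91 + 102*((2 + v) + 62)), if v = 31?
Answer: 46656/9599 ≈ 4.8605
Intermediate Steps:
H(n) = n²
H(-216)/(-91 + 102*((2 + v) + 62)) = (-216)²/(-91 + 102*((2 + 31) + 62)) = 46656/(-91 + 102*(33 + 62)) = 46656/(-91 + 102*95) = 46656/(-91 + 9690) = 46656/9599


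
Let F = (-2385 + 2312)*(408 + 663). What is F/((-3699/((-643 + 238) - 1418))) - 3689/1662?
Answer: -2924623849/75898 ≈ -38534.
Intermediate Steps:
F = -78183 (F = -73*1071 = -78183)
F/((-3699/((-643 + 238) - 1418))) - 3689/1662 = -78183/((-3699/((-643 + 238) - 1418))) - 3689/1662 = -78183/((-3699/(-405 - 1418))) - 3689*1/1662 = -78183/((-3699/(-1823))) - 3689/1662 = -78183/((-3699*(-1/1823))) - 3689/1662 = -78183/3699/1823 - 3689/1662 = -78183*1823/3699 - 3689/1662 = -15836401/411 - 3689/1662 = -2924623849/75898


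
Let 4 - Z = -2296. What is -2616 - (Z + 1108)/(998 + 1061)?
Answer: -75912/29 ≈ -2617.7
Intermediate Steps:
Z = 2300 (Z = 4 - 1*(-2296) = 4 + 2296 = 2300)
-2616 - (Z + 1108)/(998 + 1061) = -2616 - (2300 + 1108)/(998 + 1061) = -2616 - 3408/2059 = -2616 - 1*48/29 = -2616 - 48/29 = -75912/29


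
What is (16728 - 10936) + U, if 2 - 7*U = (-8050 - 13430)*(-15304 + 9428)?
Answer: -126175934/7 ≈ -1.8025e+7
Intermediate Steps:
U = -126216478/7 (U = 2/7 - (-8050 - 13430)*(-15304 + 9428)/7 = 2/7 - (-21480)*(-5876)/7 = 2/7 - ⅐*126216480 = 2/7 - 126216480/7 = -126216478/7 ≈ -1.8031e+7)
(16728 - 10936) + U = (16728 - 10936) - 126216478/7 = 5792 - 126216478/7 = -126175934/7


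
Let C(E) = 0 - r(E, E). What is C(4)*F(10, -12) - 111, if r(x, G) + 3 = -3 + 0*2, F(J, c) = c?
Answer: -183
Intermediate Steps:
r(x, G) = -6 (r(x, G) = -3 + (-3 + 0*2) = -3 + (-3 + 0) = -3 - 3 = -6)
C(E) = 6 (C(E) = 0 - 1*(-6) = 0 + 6 = 6)
C(4)*F(10, -12) - 111 = 6*(-12) - 111 = -72 - 111 = -183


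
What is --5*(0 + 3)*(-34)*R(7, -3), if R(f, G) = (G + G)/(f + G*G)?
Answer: 765/4 ≈ 191.25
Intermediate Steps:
R(f, G) = 2*G/(f + G²) (R(f, G) = (2*G)/(f + G²) = 2*G/(f + G²))
--5*(0 + 3)*(-34)*R(7, -3) = --5*(0 + 3)*(-34)*2*(-3)/(7 + (-3)²) = --5*3*(-34)*2*(-3)/(7 + 9) = -(-15*(-34))*2*(-3)/16 = -510*2*(-3)*(1/16) = -510*(-3)/8 = -1*(-765/4) = 765/4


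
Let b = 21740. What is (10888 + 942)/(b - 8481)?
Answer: 11830/13259 ≈ 0.89222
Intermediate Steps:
(10888 + 942)/(b - 8481) = (10888 + 942)/(21740 - 8481) = 11830/13259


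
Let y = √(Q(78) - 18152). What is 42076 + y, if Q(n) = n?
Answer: 42076 + I*√18074 ≈ 42076.0 + 134.44*I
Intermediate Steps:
y = I*√18074 (y = √(78 - 18152) = √(-18074) = I*√18074 ≈ 134.44*I)
42076 + y = 42076 + I*√18074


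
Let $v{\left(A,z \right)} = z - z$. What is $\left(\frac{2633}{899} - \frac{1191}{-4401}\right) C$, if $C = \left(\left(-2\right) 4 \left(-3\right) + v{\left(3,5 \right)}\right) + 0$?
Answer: $\frac{33756112}{439611} \approx 76.786$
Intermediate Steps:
$v{\left(A,z \right)} = 0$
$C = 24$ ($C = \left(\left(-2\right) 4 \left(-3\right) + 0\right) + 0 = \left(\left(-8\right) \left(-3\right) + 0\right) + 0 = \left(24 + 0\right) + 0 = 24 + 0 = 24$)
$\left(\frac{2633}{899} - \frac{1191}{-4401}\right) C = \left(\frac{2633}{899} - \frac{1191}{-4401}\right) 24 = \left(2633 \cdot \frac{1}{899} - - \frac{397}{1467}\right) 24 = \left(\frac{2633}{899} + \frac{397}{1467}\right) 24 = \frac{4219514}{1318833} \cdot 24 = \frac{33756112}{439611}$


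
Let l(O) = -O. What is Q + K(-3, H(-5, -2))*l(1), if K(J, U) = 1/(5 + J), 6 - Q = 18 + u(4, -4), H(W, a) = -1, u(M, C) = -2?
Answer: -21/2 ≈ -10.500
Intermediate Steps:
Q = -10 (Q = 6 - (18 - 2) = 6 - 1*16 = 6 - 16 = -10)
Q + K(-3, H(-5, -2))*l(1) = -10 + (-1*1)/(5 - 3) = -10 - 1/2 = -10 + (½)*(-1) = -10 - ½ = -21/2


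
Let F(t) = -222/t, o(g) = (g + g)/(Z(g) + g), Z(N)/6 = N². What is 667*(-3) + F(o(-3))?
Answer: -114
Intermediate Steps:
Z(N) = 6*N²
o(g) = 2*g/(g + 6*g²) (o(g) = (g + g)/(6*g² + g) = (2*g)/(g + 6*g²) = 2*g/(g + 6*g²))
667*(-3) + F(o(-3)) = 667*(-3) - 222/(2/(1 + 6*(-3))) = -2001 - 222/(2/(1 - 18)) = -2001 - 222/(2/(-17)) = -2001 - 222/(2*(-1/17)) = -2001 - 222/(-2/17) = -2001 - 222*(-17/2) = -2001 + 1887 = -114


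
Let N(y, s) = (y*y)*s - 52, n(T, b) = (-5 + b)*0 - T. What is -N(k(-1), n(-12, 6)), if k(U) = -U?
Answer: 40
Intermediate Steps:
n(T, b) = -T (n(T, b) = 0 - T = -T)
N(y, s) = -52 + s*y**2 (N(y, s) = y**2*s - 52 = s*y**2 - 52 = -52 + s*y**2)
-N(k(-1), n(-12, 6)) = -(-52 + (-1*(-12))*(-1*(-1))**2) = -(-52 + 12*1**2) = -(-52 + 12*1) = -(-52 + 12) = -1*(-40) = 40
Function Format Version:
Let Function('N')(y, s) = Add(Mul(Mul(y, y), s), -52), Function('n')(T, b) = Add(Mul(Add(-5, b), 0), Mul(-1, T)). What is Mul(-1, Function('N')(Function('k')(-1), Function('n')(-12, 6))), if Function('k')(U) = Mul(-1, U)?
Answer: 40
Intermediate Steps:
Function('n')(T, b) = Mul(-1, T) (Function('n')(T, b) = Add(0, Mul(-1, T)) = Mul(-1, T))
Function('N')(y, s) = Add(-52, Mul(s, Pow(y, 2))) (Function('N')(y, s) = Add(Mul(Pow(y, 2), s), -52) = Add(Mul(s, Pow(y, 2)), -52) = Add(-52, Mul(s, Pow(y, 2))))
Mul(-1, Function('N')(Function('k')(-1), Function('n')(-12, 6))) = Mul(-1, Add(-52, Mul(Mul(-1, -12), Pow(Mul(-1, -1), 2)))) = Mul(-1, Add(-52, Mul(12, Pow(1, 2)))) = Mul(-1, Add(-52, Mul(12, 1))) = Mul(-1, Add(-52, 12)) = Mul(-1, -40) = 40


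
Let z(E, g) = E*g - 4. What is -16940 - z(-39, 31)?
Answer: -15727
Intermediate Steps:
z(E, g) = -4 + E*g
-16940 - z(-39, 31) = -16940 - (-4 - 39*31) = -16940 - (-4 - 1209) = -16940 - 1*(-1213) = -16940 + 1213 = -15727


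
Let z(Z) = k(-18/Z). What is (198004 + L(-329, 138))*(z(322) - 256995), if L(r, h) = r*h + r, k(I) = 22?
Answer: -39130049629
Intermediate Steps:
z(Z) = 22
L(r, h) = r + h*r (L(r, h) = h*r + r = r + h*r)
(198004 + L(-329, 138))*(z(322) - 256995) = (198004 - 329*(1 + 138))*(22 - 256995) = (198004 - 329*139)*(-256973) = (198004 - 45731)*(-256973) = 152273*(-256973) = -39130049629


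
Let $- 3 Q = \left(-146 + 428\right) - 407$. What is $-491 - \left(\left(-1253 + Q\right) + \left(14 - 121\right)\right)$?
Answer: $\frac{2482}{3} \approx 827.33$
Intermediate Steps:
$Q = \frac{125}{3}$ ($Q = - \frac{\left(-146 + 428\right) - 407}{3} = - \frac{282 - 407}{3} = \left(- \frac{1}{3}\right) \left(-125\right) = \frac{125}{3} \approx 41.667$)
$-491 - \left(\left(-1253 + Q\right) + \left(14 - 121\right)\right) = -491 - \left(\left(-1253 + \frac{125}{3}\right) + \left(14 - 121\right)\right) = -491 - \left(- \frac{3634}{3} + \left(14 - 121\right)\right) = -491 - \left(- \frac{3634}{3} - 107\right) = -491 - - \frac{3955}{3} = -491 + \frac{3955}{3} = \frac{2482}{3}$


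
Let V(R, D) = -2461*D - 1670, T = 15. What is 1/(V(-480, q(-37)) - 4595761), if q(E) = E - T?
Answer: -1/4469459 ≈ -2.2374e-7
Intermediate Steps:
q(E) = -15 + E (q(E) = E - 1*15 = E - 15 = -15 + E)
V(R, D) = -1670 - 2461*D
1/(V(-480, q(-37)) - 4595761) = 1/((-1670 - 2461*(-15 - 37)) - 4595761) = 1/((-1670 - 2461*(-52)) - 4595761) = 1/((-1670 + 127972) - 4595761) = 1/(126302 - 4595761) = 1/(-4469459) = -1/4469459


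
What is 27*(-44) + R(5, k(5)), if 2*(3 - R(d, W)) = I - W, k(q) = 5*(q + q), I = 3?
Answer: -2323/2 ≈ -1161.5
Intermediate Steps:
k(q) = 10*q (k(q) = 5*(2*q) = 10*q)
R(d, W) = 3/2 + W/2 (R(d, W) = 3 - (3 - W)/2 = 3 + (-3/2 + W/2) = 3/2 + W/2)
27*(-44) + R(5, k(5)) = 27*(-44) + (3/2 + (10*5)/2) = -1188 + (3/2 + (½)*50) = -1188 + (3/2 + 25) = -1188 + 53/2 = -2323/2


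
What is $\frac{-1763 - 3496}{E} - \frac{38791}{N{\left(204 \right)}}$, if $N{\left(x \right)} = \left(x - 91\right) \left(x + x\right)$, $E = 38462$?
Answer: $- \frac{867220189}{886626024} \approx -0.97811$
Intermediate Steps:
$N{\left(x \right)} = 2 x \left(-91 + x\right)$ ($N{\left(x \right)} = \left(-91 + x\right) 2 x = 2 x \left(-91 + x\right)$)
$\frac{-1763 - 3496}{E} - \frac{38791}{N{\left(204 \right)}} = \frac{-1763 - 3496}{38462} - \frac{38791}{2 \cdot 204 \left(-91 + 204\right)} = \left(-5259\right) \frac{1}{38462} - \frac{38791}{2 \cdot 204 \cdot 113} = - \frac{5259}{38462} - \frac{38791}{46104} = - \frac{867220189}{886626024}$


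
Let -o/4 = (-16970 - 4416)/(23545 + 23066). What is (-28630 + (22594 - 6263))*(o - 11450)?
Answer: 6562874383394/46611 ≈ 1.4080e+8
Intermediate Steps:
o = 85544/46611 (o = -4*(-16970 - 4416)/(23545 + 23066) = -(-85544)/46611 = -4*(-21386/46611) = 85544/46611 ≈ 1.8353)
(-28630 + (22594 - 6263))*(o - 11450) = (-28630 + (22594 - 6263))*(85544/46611 - 11450) = (-28630 + 16331)*(-533610406/46611) = -12299*(-533610406/46611) = 6562874383394/46611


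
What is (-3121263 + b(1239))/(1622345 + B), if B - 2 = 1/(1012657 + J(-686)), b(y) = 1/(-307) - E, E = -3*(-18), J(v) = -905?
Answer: -193901121449728/100782747267423 ≈ -1.9240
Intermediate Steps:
E = 54
b(y) = -16579/307 (b(y) = 1/(-307) - 1*54 = -1/307 - 54 = -16579/307)
B = 2023505/1011752 (B = 2 + 1/(1012657 - 905) = 2 + 1/1011752 = 2023505/1011752 ≈ 2.0000)
(-3121263 + b(1239))/(1622345 + B) = (-3121263 - 16579/307)/(1622345 + 2023505/1011752) = -958244320/(307*1641412821945/1011752) = -958244320/307*1011752/1641412821945 = -193901121449728/100782747267423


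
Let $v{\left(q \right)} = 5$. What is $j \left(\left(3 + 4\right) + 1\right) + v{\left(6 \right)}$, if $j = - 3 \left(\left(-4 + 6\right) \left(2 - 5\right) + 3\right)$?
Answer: $77$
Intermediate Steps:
$j = 9$ ($j = - 3 \left(2 \left(-3\right) + 3\right) = - 3 \left(-6 + 3\right) = \left(-3\right) \left(-3\right) = 9$)
$j \left(\left(3 + 4\right) + 1\right) + v{\left(6 \right)} = 9 \left(\left(3 + 4\right) + 1\right) + 5 = 9 \left(7 + 1\right) + 5 = 9 \cdot 8 + 5 = 72 + 5 = 77$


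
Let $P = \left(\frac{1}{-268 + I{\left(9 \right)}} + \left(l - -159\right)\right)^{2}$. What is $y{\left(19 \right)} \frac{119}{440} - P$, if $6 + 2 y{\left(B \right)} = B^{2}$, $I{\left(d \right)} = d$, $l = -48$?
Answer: $- \frac{144887993335}{11806256} \approx -12272.0$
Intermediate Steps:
$y{\left(B \right)} = -3 + \frac{B^{2}}{2}$
$P = \frac{826447504}{67081}$ ($P = \left(\frac{1}{-268 + 9} - -111\right)^{2} = \left(\frac{1}{-259} + \left(-48 + 159\right)\right)^{2} = \left(- \frac{1}{259} + 111\right)^{2} = \left(\frac{28748}{259}\right)^{2} = \frac{826447504}{67081} \approx 12320.0$)
$y{\left(19 \right)} \frac{119}{440} - P = \left(-3 + \frac{19^{2}}{2}\right) \frac{119}{440} - \frac{826447504}{67081} = \left(-3 + \frac{1}{2} \cdot 361\right) 119 \cdot \frac{1}{440} - \frac{826447504}{67081} = \left(-3 + \frac{361}{2}\right) \frac{119}{440} - \frac{826447504}{67081} = \frac{355}{2} \cdot \frac{119}{440} - \frac{826447504}{67081} = \frac{8449}{176} - \frac{826447504}{67081} = - \frac{144887993335}{11806256}$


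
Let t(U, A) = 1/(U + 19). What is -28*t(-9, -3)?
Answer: -14/5 ≈ -2.8000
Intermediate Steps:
t(U, A) = 1/(19 + U)
-28*t(-9, -3) = -28/(19 - 9) = -28/10 = -28*1/10 = -14/5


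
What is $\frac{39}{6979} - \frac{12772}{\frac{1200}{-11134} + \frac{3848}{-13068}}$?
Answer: $\frac{810573767744019}{25527974633} \approx 31752.0$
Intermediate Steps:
$\frac{39}{6979} - \frac{12772}{\frac{1200}{-11134} + \frac{3848}{-13068}} = 39 \cdot \frac{1}{6979} - \frac{12772}{1200 \left(- \frac{1}{11134}\right) + 3848 \left(- \frac{1}{13068}\right)} = \frac{39}{6979} - \frac{12772}{- \frac{600}{5567} - \frac{962}{3267}} = \frac{39}{6979} - \frac{12772}{- \frac{7315654}{18187389}} = \frac{39}{6979} - - \frac{116144666154}{3657827} = \frac{39}{6979} + \frac{116144666154}{3657827} = \frac{810573767744019}{25527974633}$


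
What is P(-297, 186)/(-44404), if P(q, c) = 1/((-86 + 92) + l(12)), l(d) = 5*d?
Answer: -1/2930664 ≈ -3.4122e-7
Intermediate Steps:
P(q, c) = 1/66 (P(q, c) = 1/((-86 + 92) + 5*12) = 1/(6 + 60) = 1/66)
P(-297, 186)/(-44404) = (1/66)/(-44404) = (1/66)*(-1/44404) = -1/2930664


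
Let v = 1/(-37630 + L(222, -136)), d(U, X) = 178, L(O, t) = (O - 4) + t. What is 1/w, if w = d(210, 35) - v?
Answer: 37548/6683545 ≈ 0.0056180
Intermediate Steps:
L(O, t) = -4 + O + t (L(O, t) = (-4 + O) + t = -4 + O + t)
v = -1/37548 (v = 1/(-37630 + (-4 + 222 - 136)) = 1/(-37630 + 82) = 1/(-37548) = -1/37548 ≈ -2.6633e-5)
w = 6683545/37548 (w = 178 - 1*(-1/37548) = 178 + 1/37548 = 6683545/37548 ≈ 178.00)
1/w = 1/(6683545/37548) = 37548/6683545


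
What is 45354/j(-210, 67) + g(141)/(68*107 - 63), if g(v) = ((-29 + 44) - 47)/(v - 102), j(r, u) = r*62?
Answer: -2126469053/610436190 ≈ -3.4835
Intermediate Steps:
j(r, u) = 62*r
g(v) = -32/(-102 + v) (g(v) = (15 - 47)/(-102 + v) = -32/(-102 + v))
45354/j(-210, 67) + g(141)/(68*107 - 63) = 45354/((62*(-210))) + (-32/(-102 + 141))/(68*107 - 63) = 45354/(-13020) + (-32/39)/(7276 - 63) = 45354*(-1/13020) - 32*1/39/7213 = -7559/2170 - 32/39*1/7213 = -7559/2170 - 32/281307 = -2126469053/610436190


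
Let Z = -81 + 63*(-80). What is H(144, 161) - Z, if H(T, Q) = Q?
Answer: 5282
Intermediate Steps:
Z = -5121 (Z = -81 - 5040 = -5121)
H(144, 161) - Z = 161 - 1*(-5121) = 161 + 5121 = 5282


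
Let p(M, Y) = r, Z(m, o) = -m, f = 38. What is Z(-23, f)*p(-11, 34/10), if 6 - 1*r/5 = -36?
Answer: 4830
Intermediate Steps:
r = 210 (r = 30 - 5*(-36) = 30 + 180 = 210)
p(M, Y) = 210
Z(-23, f)*p(-11, 34/10) = -1*(-23)*210 = 23*210 = 4830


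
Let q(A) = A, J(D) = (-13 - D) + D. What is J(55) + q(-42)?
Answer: -55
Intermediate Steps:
J(D) = -13
J(55) + q(-42) = -13 - 42 = -55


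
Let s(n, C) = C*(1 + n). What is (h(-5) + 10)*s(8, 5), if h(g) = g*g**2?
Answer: -5175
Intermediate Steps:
h(g) = g**3
(h(-5) + 10)*s(8, 5) = ((-5)**3 + 10)*(5*(1 + 8)) = (-125 + 10)*(5*9) = -115*45 = -5175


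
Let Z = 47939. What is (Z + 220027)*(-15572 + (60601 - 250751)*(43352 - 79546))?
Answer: 1844215308204048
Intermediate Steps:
(Z + 220027)*(-15572 + (60601 - 250751)*(43352 - 79546)) = (47939 + 220027)*(-15572 + (60601 - 250751)*(43352 - 79546)) = 267966*(-15572 - 190150*(-36194)) = 267966*(-15572 + 6882289100) = 267966*6882273528 = 1844215308204048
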